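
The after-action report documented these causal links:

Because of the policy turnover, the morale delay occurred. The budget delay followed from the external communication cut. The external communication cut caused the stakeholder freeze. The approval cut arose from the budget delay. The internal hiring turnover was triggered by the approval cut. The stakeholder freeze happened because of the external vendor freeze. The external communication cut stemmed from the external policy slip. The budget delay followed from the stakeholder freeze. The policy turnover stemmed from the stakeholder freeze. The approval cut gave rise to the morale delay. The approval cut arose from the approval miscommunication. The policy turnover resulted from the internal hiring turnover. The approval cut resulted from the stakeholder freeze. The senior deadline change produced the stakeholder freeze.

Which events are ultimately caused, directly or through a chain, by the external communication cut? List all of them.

Direct effects: the stakeholder freeze, the budget delay.
2 steps out: the approval cut, the policy turnover.
3 steps out: the internal hiring turnover, the morale delay.
Not reachable from it: the external vendor freeze, the external policy slip, the approval miscommunication, the senior deadline change.

the approval cut, the budget delay, the internal hiring turnover, the morale delay, the policy turnover, the stakeholder freeze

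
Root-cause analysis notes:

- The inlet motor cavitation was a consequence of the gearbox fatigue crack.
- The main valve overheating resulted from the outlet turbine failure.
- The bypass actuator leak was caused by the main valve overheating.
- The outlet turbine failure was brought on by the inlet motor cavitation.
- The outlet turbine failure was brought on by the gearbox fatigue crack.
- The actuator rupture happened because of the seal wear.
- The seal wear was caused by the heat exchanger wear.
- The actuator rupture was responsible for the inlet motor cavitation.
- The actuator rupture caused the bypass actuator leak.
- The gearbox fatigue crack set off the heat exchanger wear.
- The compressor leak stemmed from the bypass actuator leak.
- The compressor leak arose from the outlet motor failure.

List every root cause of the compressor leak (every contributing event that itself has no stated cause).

the gearbox fatigue crack, the outlet motor failure

Tracing upstream from the compressor leak: the compressor leak ← the bypass actuator leak ← the main valve overheating ← the outlet turbine failure ← the gearbox fatigue crack.
A separate upstream branch: the compressor leak ← the outlet motor failure.
Each of those chain origins has no stated cause.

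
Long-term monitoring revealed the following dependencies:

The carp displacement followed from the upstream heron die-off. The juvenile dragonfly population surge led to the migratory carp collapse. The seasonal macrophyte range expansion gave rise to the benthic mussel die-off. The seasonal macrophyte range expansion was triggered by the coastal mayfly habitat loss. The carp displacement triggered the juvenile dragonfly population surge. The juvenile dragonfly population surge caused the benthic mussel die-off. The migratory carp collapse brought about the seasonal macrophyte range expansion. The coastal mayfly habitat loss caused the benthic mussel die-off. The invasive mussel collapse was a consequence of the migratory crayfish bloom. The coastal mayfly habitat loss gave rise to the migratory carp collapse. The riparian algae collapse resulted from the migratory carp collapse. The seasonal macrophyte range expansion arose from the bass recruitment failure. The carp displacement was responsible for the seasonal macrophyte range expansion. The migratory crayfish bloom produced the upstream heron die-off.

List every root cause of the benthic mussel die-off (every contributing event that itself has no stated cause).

Tracing upstream from the benthic mussel die-off: the benthic mussel die-off ← the juvenile dragonfly population surge ← the carp displacement ← the upstream heron die-off ← the migratory crayfish bloom.
A separate upstream branch: the benthic mussel die-off ← the seasonal macrophyte range expansion ← the bass recruitment failure.
A separate upstream branch: the benthic mussel die-off ← the coastal mayfly habitat loss.
Each of those chain origins has no stated cause.

the bass recruitment failure, the coastal mayfly habitat loss, the migratory crayfish bloom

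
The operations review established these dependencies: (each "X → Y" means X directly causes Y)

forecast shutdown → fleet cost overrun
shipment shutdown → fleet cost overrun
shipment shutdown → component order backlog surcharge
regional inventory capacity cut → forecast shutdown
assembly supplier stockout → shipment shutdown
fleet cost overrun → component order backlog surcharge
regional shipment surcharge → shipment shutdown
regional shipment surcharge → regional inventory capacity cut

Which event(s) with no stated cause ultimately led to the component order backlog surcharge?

the assembly supplier stockout, the regional shipment surcharge

Tracing upstream from the component order backlog surcharge: the component order backlog surcharge ← the shipment shutdown ← the regional shipment surcharge.
A separate upstream branch: the component order backlog surcharge ← the shipment shutdown ← the assembly supplier stockout.
Each of those chain origins has no stated cause.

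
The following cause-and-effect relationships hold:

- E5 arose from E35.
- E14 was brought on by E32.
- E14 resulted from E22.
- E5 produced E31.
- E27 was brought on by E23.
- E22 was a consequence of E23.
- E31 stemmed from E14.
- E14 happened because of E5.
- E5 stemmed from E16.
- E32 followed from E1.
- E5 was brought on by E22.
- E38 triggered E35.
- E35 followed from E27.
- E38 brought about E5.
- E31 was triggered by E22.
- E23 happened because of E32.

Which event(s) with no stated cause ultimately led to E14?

Tracing upstream from E14: E14 ← E32 ← E1.
A separate upstream branch: E14 ← E5 ← E16.
A separate upstream branch: E14 ← E5 ← E38.
Each of those chain origins has no stated cause.

E1, E16, E38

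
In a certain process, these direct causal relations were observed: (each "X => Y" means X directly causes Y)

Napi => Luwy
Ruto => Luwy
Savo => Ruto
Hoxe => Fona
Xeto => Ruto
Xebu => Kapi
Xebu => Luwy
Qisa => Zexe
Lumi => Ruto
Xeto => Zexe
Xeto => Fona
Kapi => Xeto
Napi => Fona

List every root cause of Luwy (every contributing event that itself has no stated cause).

Lumi, Napi, Savo, Xebu

Tracing upstream from Luwy: Luwy ← Xebu.
A separate upstream branch: Luwy ← Ruto ← Savo.
A separate upstream branch: Luwy ← Ruto ← Lumi.
A separate upstream branch: Luwy ← Napi.
Each of those chain origins has no stated cause.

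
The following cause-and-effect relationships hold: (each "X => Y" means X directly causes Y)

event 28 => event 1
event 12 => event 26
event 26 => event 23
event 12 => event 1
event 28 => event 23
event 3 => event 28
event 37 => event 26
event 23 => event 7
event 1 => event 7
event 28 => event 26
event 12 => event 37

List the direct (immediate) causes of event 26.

event 12, event 28, event 37

Upstream contributors include event 3, but only event 12, event 28, event 37 feed directly into event 26.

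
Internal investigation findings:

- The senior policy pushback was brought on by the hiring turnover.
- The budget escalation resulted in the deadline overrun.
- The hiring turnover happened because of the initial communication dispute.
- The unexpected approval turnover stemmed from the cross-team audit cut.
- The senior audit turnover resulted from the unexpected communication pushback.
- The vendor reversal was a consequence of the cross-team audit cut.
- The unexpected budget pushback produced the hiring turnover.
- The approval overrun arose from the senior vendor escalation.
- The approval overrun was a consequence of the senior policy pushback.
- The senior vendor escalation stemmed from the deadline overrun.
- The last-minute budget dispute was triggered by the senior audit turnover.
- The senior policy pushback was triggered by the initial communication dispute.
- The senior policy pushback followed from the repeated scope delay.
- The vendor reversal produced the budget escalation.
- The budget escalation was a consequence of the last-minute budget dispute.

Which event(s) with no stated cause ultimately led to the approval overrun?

the cross-team audit cut, the initial communication dispute, the repeated scope delay, the unexpected budget pushback, the unexpected communication pushback

Tracing upstream from the approval overrun: the approval overrun ← the senior policy pushback ← the repeated scope delay.
A separate upstream branch: the approval overrun ← the senior vendor escalation ← the deadline overrun ← the budget escalation ← the vendor reversal ← the cross-team audit cut.
A separate upstream branch: the approval overrun ← the senior vendor escalation ← the deadline overrun ← the budget escalation ← the last-minute budget dispute ← the senior audit turnover ← the unexpected communication pushback.
A separate upstream branch: the approval overrun ← the senior policy pushback ← the initial communication dispute.
A separate upstream branch: the approval overrun ← the senior policy pushback ← the hiring turnover ← the unexpected budget pushback.
Each of those chain origins has no stated cause.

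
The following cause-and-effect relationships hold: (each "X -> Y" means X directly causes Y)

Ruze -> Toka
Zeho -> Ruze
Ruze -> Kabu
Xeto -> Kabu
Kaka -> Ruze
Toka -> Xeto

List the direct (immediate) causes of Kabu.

Upstream contributors include Zeho, Toka, Kaka, but only Ruze, Xeto feed directly into Kabu.

Ruze, Xeto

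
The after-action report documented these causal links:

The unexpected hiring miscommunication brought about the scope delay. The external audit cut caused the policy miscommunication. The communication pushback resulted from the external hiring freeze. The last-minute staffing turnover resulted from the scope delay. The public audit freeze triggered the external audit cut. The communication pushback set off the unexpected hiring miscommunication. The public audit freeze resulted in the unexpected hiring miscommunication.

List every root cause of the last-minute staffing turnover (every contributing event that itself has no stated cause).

Tracing upstream from the last-minute staffing turnover: the last-minute staffing turnover ← the scope delay ← the unexpected hiring miscommunication ← the public audit freeze.
A separate upstream branch: the last-minute staffing turnover ← the scope delay ← the unexpected hiring miscommunication ← the communication pushback ← the external hiring freeze.
Each of those chain origins has no stated cause.

the external hiring freeze, the public audit freeze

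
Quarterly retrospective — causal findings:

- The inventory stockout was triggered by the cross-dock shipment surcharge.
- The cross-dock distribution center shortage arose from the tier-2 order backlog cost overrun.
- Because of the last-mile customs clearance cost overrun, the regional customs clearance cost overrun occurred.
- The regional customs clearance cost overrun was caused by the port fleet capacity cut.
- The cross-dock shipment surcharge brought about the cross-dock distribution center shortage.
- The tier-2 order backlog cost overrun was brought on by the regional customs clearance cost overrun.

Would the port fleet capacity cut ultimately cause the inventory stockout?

The port fleet capacity cut leads to the regional customs clearance cost overrun, the tier-2 order backlog cost overrun, the cross-dock distribution center shortage; the inventory stockout is not among them.

No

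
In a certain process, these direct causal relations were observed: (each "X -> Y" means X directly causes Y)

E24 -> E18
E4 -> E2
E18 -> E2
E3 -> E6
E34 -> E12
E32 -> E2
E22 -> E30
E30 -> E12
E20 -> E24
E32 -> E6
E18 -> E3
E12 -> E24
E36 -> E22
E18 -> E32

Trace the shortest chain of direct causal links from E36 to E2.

E36 → E22 → E30 → E12 → E24 → E18 → E2

E36 → E22
E22 → E30
E30 → E12
E12 → E24
E24 → E18
E18 → E2
Length: 6 steps.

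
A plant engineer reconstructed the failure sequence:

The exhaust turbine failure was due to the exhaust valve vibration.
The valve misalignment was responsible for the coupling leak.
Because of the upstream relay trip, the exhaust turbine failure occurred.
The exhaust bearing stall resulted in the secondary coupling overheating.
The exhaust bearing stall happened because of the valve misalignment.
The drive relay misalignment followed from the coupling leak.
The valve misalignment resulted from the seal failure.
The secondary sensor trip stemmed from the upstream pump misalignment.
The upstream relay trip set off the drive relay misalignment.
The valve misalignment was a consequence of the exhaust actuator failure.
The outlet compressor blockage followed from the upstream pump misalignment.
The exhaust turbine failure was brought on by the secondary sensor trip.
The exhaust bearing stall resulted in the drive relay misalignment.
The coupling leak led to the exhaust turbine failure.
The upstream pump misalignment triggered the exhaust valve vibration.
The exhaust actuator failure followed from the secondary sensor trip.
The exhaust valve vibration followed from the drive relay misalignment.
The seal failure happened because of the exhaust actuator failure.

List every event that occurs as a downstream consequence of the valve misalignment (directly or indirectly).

the coupling leak, the drive relay misalignment, the exhaust bearing stall, the exhaust turbine failure, the exhaust valve vibration, the secondary coupling overheating

Direct effects: the exhaust bearing stall, the coupling leak.
2 steps out: the secondary coupling overheating, the drive relay misalignment, the exhaust turbine failure.
3 steps out: the exhaust valve vibration.
Not reachable from it: the upstream pump misalignment, the secondary sensor trip, the outlet compressor blockage, the exhaust actuator failure, the seal failure, the upstream relay trip.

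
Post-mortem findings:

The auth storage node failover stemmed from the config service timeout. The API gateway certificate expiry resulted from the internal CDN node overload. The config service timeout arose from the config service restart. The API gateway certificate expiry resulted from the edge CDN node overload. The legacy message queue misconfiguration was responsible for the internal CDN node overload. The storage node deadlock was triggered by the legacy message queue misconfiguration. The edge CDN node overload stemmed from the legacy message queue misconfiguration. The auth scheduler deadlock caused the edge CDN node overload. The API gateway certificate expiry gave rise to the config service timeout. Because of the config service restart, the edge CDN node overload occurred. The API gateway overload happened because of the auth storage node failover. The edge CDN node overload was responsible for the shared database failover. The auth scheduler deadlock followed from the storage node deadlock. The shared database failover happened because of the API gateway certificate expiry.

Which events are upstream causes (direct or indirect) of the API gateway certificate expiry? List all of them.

Immediate causes of the API gateway certificate expiry: the internal CDN node overload, the edge CDN node overload.
Further upstream: the legacy message queue misconfiguration, the storage node deadlock, the auth scheduler deadlock, the config service restart.

the auth scheduler deadlock, the config service restart, the edge CDN node overload, the internal CDN node overload, the legacy message queue misconfiguration, the storage node deadlock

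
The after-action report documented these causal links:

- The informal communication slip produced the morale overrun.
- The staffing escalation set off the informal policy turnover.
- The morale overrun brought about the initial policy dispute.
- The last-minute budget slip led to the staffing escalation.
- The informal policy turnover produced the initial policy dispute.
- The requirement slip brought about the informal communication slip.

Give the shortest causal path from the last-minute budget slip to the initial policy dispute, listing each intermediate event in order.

the last-minute budget slip → the staffing escalation
the staffing escalation → the informal policy turnover
the informal policy turnover → the initial policy dispute
Length: 3 steps.

the last-minute budget slip → the staffing escalation → the informal policy turnover → the initial policy dispute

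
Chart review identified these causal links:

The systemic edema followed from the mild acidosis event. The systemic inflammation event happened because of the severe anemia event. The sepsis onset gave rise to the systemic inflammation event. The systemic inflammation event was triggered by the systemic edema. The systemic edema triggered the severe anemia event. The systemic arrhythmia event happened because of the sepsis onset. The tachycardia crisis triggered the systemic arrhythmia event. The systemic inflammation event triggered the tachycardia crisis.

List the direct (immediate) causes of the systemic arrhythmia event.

the sepsis onset, the tachycardia crisis

Upstream contributors include the mild acidosis event, the systemic edema, the severe anemia event, the systemic inflammation event, but only the sepsis onset, the tachycardia crisis feed directly into the systemic arrhythmia event.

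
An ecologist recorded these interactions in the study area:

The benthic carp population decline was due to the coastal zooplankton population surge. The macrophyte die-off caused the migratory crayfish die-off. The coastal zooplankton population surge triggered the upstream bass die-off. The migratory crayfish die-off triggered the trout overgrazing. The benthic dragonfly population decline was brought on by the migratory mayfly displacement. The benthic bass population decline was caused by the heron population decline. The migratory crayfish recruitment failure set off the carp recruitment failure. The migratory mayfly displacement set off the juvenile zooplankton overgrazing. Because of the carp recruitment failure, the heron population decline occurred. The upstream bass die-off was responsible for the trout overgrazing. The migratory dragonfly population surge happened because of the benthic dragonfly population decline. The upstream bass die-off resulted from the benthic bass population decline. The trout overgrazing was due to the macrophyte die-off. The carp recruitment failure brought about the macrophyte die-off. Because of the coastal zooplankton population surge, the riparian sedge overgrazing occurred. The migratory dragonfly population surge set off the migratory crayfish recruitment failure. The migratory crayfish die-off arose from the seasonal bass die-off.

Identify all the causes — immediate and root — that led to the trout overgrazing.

Immediate causes of the trout overgrazing: the macrophyte die-off, the migratory crayfish die-off, the upstream bass die-off.
Further upstream: the migratory mayfly displacement, the benthic dragonfly population decline, the coastal zooplankton population surge, the migratory dragonfly population surge, the seasonal bass die-off, the migratory crayfish recruitment failure, the carp recruitment failure, the heron population decline, the benthic bass population decline.

the benthic bass population decline, the benthic dragonfly population decline, the carp recruitment failure, the coastal zooplankton population surge, the heron population decline, the macrophyte die-off, the migratory crayfish die-off, the migratory crayfish recruitment failure, the migratory dragonfly population surge, the migratory mayfly displacement, the seasonal bass die-off, the upstream bass die-off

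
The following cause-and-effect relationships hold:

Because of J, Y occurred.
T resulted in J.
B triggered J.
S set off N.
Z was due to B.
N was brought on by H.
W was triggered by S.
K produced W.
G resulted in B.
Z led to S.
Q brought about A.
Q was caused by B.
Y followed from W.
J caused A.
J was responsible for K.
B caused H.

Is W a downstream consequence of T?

There is a causal chain: T → J → K → W.

Yes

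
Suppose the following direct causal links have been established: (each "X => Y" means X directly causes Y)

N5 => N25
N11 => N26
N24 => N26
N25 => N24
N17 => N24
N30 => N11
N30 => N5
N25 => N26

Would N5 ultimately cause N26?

There is a causal chain: N5 → N25 → N26.

Yes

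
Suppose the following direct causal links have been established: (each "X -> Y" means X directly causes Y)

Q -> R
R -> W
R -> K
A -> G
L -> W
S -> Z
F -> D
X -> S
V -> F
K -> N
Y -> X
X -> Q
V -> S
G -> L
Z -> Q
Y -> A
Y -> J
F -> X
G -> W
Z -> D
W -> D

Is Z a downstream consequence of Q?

Q leads to R, K, W, N, D; Z is not among them.

No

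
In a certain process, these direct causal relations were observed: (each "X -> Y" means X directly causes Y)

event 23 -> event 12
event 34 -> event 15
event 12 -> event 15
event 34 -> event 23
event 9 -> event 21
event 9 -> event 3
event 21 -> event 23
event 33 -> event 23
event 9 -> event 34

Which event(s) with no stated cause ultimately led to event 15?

Tracing upstream from event 15: event 15 ← event 34 ← event 9.
A separate upstream branch: event 15 ← event 12 ← event 23 ← event 33.
Each of those chain origins has no stated cause.

event 33, event 9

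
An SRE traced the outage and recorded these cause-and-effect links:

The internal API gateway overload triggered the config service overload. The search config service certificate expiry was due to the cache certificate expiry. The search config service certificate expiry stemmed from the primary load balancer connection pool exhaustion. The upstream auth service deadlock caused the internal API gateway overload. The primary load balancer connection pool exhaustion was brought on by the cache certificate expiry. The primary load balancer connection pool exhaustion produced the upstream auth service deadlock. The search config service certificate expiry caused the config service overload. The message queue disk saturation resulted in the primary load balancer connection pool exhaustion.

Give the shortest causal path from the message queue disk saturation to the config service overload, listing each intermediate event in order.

the message queue disk saturation → the primary load balancer connection pool exhaustion → the search config service certificate expiry → the config service overload

the message queue disk saturation → the primary load balancer connection pool exhaustion
the primary load balancer connection pool exhaustion → the search config service certificate expiry
the search config service certificate expiry → the config service overload
Length: 3 steps.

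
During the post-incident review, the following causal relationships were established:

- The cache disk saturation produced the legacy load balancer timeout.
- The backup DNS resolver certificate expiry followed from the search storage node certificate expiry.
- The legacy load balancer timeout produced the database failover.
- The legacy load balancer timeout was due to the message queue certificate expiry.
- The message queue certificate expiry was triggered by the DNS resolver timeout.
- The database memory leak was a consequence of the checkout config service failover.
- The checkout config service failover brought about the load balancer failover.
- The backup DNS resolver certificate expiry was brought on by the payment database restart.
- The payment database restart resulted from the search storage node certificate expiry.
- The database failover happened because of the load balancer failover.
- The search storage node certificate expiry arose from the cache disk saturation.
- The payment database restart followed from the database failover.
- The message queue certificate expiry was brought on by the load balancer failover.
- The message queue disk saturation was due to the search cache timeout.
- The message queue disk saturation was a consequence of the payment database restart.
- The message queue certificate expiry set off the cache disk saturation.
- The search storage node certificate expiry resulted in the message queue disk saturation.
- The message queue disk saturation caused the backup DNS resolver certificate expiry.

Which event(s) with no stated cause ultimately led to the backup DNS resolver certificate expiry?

the DNS resolver timeout, the checkout config service failover, the search cache timeout

Tracing upstream from the backup DNS resolver certificate expiry: the backup DNS resolver certificate expiry ← the payment database restart ← the database failover ← the load balancer failover ← the checkout config service failover.
A separate upstream branch: the backup DNS resolver certificate expiry ← the search storage node certificate expiry ← the cache disk saturation ← the message queue certificate expiry ← the DNS resolver timeout.
A separate upstream branch: the backup DNS resolver certificate expiry ← the message queue disk saturation ← the search cache timeout.
Each of those chain origins has no stated cause.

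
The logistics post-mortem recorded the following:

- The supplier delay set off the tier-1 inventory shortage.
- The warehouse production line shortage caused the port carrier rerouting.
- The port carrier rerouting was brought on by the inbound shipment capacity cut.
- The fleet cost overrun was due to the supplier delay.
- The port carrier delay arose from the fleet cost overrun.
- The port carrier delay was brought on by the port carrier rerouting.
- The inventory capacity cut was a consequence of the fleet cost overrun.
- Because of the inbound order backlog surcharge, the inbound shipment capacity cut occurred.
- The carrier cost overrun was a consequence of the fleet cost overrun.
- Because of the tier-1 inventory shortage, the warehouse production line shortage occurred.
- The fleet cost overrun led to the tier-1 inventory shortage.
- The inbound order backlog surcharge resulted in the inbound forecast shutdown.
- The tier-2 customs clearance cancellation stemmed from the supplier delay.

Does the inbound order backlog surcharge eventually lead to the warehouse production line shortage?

No

The inbound order backlog surcharge leads to the inbound shipment capacity cut, the port carrier rerouting, the inbound forecast shutdown, the port carrier delay; the warehouse production line shortage is not among them.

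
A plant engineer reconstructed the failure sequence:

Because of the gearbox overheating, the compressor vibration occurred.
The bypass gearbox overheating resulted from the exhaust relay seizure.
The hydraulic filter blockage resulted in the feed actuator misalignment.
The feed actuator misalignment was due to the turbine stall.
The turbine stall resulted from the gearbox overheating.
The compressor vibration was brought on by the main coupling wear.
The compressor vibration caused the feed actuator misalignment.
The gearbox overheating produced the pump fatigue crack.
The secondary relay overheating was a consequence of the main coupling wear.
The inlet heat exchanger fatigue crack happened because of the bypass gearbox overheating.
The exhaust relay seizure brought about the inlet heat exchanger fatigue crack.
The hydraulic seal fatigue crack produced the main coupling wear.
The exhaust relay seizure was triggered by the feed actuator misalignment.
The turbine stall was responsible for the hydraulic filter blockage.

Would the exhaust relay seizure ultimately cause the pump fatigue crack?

No

The exhaust relay seizure leads to the bypass gearbox overheating, the inlet heat exchanger fatigue crack; the pump fatigue crack is not among them.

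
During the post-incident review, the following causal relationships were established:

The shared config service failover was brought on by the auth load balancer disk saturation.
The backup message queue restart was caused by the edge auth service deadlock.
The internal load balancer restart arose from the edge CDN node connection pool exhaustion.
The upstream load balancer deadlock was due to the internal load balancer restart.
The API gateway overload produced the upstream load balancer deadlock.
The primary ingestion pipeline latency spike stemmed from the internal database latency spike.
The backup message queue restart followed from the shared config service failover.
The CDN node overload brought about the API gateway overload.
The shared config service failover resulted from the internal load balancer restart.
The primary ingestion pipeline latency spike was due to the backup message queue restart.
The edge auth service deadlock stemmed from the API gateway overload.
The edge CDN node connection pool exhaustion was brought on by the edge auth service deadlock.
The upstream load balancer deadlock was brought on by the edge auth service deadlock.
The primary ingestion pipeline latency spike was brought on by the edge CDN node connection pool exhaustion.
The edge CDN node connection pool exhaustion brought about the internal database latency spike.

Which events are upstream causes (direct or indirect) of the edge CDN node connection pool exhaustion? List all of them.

Immediate cause of the edge CDN node connection pool exhaustion: the edge auth service deadlock.
Further upstream: the CDN node overload, the API gateway overload.

the API gateway overload, the CDN node overload, the edge auth service deadlock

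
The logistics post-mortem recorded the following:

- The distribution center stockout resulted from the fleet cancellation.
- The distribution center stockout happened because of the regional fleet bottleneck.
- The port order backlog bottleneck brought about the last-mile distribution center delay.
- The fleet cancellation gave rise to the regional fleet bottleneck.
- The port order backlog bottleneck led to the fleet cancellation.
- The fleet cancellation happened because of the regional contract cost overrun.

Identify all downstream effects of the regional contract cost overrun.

the distribution center stockout, the fleet cancellation, the regional fleet bottleneck

Direct effects: the fleet cancellation.
2 steps out: the regional fleet bottleneck, the distribution center stockout.
Not reachable from it: the port order backlog bottleneck, the last-mile distribution center delay.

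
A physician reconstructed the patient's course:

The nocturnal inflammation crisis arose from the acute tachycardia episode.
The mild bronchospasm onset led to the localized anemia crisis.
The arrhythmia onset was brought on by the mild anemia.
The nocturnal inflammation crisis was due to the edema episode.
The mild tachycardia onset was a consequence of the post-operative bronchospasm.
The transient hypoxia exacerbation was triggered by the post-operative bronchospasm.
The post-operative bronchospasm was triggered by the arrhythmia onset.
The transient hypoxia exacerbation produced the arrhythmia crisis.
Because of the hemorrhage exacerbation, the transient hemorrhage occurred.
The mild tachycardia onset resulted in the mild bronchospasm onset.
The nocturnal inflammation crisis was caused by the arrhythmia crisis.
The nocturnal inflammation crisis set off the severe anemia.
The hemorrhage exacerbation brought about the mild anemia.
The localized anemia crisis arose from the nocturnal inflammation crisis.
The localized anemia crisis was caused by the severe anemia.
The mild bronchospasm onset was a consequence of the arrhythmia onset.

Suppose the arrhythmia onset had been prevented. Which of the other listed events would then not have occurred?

the arrhythmia crisis, the mild bronchospasm onset, the mild tachycardia onset, the post-operative bronchospasm, the transient hypoxia exacerbation

Downstream of the arrhythmia onset: the post-operative bronchospasm, the transient hypoxia exacerbation, the mild tachycardia onset, the arrhythmia crisis, the nocturnal inflammation crisis, the severe anemia, the mild bronchospasm onset, the localized anemia crisis.
Of those, still caused via another path: the nocturnal inflammation crisis, the severe anemia, the localized anemia crisis.
The remainder have no surviving cause.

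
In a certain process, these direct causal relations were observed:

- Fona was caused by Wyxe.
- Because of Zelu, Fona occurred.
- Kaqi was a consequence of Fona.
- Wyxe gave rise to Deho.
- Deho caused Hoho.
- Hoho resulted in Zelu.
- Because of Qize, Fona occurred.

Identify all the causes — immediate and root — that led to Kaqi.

Deho, Fona, Hoho, Qize, Wyxe, Zelu

Immediate cause of Kaqi: Fona.
Further upstream: Wyxe, Deho, Hoho, Zelu, Qize.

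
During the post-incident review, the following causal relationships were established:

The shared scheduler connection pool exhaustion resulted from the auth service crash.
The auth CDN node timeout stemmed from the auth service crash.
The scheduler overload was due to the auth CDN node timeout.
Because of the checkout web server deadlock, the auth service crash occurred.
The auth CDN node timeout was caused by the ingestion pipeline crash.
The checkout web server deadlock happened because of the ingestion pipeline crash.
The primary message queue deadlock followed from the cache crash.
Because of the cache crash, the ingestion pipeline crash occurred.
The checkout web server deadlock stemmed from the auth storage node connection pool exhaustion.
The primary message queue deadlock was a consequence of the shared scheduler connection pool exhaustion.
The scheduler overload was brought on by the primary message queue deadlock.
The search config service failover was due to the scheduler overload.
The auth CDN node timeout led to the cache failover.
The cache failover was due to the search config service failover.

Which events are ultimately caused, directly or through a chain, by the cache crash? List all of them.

the auth CDN node timeout, the auth service crash, the cache failover, the checkout web server deadlock, the ingestion pipeline crash, the primary message queue deadlock, the scheduler overload, the search config service failover, the shared scheduler connection pool exhaustion

Direct effects: the ingestion pipeline crash, the primary message queue deadlock.
2 steps out: the checkout web server deadlock, the auth CDN node timeout, the scheduler overload.
3 steps out: the auth service crash, the search config service failover, the cache failover.
4 steps out: the shared scheduler connection pool exhaustion.
Not reachable from it: the auth storage node connection pool exhaustion.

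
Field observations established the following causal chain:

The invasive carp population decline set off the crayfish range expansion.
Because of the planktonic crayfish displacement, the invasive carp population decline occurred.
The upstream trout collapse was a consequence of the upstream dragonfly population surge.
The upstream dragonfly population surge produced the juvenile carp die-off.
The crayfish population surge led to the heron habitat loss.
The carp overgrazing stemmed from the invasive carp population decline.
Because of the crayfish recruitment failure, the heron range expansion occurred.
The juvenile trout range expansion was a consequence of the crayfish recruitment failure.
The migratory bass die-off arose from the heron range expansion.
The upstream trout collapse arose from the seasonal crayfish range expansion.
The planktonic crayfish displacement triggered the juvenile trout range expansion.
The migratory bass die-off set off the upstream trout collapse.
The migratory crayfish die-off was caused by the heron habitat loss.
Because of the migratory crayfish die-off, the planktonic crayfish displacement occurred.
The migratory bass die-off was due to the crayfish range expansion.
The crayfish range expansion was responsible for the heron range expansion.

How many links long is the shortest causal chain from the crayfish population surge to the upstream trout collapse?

7

Shortest chain: the crayfish population surge → the heron habitat loss → the migratory crayfish die-off → the planktonic crayfish displacement → the invasive carp population decline → the crayfish range expansion → the migratory bass die-off → the upstream trout collapse.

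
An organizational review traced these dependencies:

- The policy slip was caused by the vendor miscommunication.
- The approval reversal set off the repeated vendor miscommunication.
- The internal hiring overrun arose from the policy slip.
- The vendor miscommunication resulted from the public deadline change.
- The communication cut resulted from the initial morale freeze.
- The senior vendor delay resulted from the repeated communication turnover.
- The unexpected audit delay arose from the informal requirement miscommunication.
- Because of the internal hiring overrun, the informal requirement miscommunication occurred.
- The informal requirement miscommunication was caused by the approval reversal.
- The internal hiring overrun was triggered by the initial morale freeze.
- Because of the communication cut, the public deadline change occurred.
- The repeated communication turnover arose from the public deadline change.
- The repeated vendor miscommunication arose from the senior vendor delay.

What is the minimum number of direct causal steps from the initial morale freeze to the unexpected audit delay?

Shortest chain: the initial morale freeze → the internal hiring overrun → the informal requirement miscommunication → the unexpected audit delay.

3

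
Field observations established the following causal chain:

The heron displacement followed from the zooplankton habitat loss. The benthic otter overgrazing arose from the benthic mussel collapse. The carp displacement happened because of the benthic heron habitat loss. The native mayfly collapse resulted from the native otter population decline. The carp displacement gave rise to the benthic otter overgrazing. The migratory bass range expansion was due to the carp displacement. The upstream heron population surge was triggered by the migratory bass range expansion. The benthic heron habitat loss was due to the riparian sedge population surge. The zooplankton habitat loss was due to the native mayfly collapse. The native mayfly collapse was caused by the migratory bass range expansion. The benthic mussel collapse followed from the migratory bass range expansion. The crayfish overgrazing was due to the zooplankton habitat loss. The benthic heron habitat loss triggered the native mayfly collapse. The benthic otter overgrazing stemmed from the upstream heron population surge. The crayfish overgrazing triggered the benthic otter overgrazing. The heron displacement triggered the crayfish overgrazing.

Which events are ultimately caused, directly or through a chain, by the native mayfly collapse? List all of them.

the benthic otter overgrazing, the crayfish overgrazing, the heron displacement, the zooplankton habitat loss

Direct effects: the zooplankton habitat loss.
2 steps out: the heron displacement, the crayfish overgrazing.
3 steps out: the benthic otter overgrazing.
Not reachable from it: the riparian sedge population surge, the benthic heron habitat loss, the carp displacement, the migratory bass range expansion, the native otter population decline, the benthic mussel collapse, the upstream heron population surge.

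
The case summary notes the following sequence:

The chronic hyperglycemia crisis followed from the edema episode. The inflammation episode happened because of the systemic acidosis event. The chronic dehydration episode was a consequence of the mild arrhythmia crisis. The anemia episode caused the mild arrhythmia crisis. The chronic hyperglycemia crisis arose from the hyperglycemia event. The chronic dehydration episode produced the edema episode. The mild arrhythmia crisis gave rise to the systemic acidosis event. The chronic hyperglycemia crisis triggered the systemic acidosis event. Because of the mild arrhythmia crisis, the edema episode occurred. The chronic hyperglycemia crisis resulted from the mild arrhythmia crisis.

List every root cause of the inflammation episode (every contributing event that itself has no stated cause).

Tracing upstream from the inflammation episode: the inflammation episode ← the systemic acidosis event ← the chronic hyperglycemia crisis ← the hyperglycemia event.
A separate upstream branch: the inflammation episode ← the systemic acidosis event ← the mild arrhythmia crisis ← the anemia episode.
Each of those chain origins has no stated cause.

the anemia episode, the hyperglycemia event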